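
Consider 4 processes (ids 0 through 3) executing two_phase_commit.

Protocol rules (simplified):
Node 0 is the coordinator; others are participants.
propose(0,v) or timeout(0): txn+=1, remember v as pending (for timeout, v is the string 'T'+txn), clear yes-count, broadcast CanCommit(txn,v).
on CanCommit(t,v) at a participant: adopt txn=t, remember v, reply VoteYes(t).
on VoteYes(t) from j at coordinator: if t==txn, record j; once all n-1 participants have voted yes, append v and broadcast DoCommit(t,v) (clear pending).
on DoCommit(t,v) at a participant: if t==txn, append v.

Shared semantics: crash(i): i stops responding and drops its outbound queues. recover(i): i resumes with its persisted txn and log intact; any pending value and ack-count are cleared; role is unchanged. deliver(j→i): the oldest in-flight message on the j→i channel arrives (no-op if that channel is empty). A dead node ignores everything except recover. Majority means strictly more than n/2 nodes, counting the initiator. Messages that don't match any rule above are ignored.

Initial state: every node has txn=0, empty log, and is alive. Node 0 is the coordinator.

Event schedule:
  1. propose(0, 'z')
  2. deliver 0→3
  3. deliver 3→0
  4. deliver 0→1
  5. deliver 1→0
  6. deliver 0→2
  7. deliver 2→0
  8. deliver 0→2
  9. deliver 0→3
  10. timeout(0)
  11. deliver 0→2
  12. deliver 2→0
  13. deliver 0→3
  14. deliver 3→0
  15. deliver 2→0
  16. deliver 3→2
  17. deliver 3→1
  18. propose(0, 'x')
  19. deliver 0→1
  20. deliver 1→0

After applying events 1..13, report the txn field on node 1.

e1 propose(0,'z'): 0[coor,t=1,-]
e2 deliver 0→3: 3[part,t=1,-]
e3 deliver 3→0: ·
e4 deliver 0→1: 1[part,t=1,-]
e5 deliver 1→0: ·
e6 deliver 0→2: 2[part,t=1,-]
e7 deliver 2→0: 0[coor,t=1,z]
e8 deliver 0→2: 2[part,t=1,z]
e9 deliver 0→3: 3[part,t=1,z]
e10 timeout(0): 0[coor,t=2,z]
e11 deliver 0→2: 2[part,t=2,z]
e12 deliver 2→0: ·
e13 deliver 0→3: 3[part,t=2,z]

1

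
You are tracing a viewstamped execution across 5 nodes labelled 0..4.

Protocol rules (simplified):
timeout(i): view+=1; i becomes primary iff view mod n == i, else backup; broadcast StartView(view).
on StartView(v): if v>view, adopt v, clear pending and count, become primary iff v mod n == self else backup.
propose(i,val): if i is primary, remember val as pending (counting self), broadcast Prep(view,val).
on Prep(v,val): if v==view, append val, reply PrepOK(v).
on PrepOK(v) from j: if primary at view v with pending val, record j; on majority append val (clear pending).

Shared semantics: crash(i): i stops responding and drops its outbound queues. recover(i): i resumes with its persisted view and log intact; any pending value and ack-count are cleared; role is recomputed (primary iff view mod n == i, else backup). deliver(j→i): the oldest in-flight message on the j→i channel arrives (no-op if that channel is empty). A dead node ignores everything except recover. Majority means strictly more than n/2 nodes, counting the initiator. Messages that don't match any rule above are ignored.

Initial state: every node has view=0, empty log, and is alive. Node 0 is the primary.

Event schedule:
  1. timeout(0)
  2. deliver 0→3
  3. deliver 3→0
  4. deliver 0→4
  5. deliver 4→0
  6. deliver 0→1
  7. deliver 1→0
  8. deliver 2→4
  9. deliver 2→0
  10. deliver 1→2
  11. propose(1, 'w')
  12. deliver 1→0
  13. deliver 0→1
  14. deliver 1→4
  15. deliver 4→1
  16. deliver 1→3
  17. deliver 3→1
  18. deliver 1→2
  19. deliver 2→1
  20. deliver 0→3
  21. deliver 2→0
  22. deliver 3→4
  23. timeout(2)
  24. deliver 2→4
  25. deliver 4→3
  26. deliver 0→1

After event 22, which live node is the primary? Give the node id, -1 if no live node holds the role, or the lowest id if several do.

1

step 1 timeout(0): 0={back,v=1,log=-}
step 2 deliver 0→3: 3={back,v=1,log=-}
step 3 deliver 3→0: —
step 4 deliver 0→4: 4={back,v=1,log=-}
step 5 deliver 4→0: —
step 6 deliver 0→1: 1={prim,v=1,log=-}
step 7 deliver 1→0: —
step 8 deliver 2→4: —
step 9 deliver 2→0: —
step 10 deliver 1→2: —
step 11 propose(1,'w'): —
step 12 deliver 1→0: 0={back,v=1,log=w}
step 13 deliver 0→1: —
step 14 deliver 1→4: 4={back,v=1,log=w}
step 15 deliver 4→1: 1={prim,v=1,log=w}
step 16 deliver 1→3: 3={back,v=1,log=w}
step 17 deliver 3→1: —
step 18 deliver 1→2: —
step 19 deliver 2→1: —
step 20 deliver 0→3: —
step 21 deliver 2→0: —
step 22 deliver 3→4: —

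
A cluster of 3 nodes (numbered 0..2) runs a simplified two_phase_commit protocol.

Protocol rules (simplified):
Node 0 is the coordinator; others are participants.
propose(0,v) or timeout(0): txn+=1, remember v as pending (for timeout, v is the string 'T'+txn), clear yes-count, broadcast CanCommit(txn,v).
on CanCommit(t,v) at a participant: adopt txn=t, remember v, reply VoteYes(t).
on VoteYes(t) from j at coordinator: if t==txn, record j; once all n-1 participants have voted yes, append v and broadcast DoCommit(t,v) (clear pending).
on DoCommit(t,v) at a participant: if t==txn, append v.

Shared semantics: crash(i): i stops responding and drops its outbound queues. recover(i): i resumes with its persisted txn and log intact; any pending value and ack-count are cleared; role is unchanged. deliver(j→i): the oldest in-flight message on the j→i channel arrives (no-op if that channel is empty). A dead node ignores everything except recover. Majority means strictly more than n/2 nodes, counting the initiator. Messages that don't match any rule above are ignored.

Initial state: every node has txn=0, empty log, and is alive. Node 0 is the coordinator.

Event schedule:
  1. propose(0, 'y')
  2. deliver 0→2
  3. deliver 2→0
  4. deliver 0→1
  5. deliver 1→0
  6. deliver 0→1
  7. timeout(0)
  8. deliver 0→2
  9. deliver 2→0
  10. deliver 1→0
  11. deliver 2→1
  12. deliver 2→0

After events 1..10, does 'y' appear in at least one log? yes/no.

yes

[1] propose(0,'y') → N0(coor t1 [-])
[2] deliver 0→2 → N2(part t1 [-])
[3] deliver 2→0 → ∅
[4] deliver 0→1 → N1(part t1 [-])
[5] deliver 1→0 → N0(coor t1 [y])
[6] deliver 0→1 → N1(part t1 [y])
[7] timeout(0) → N0(coor t2 [y])
[8] deliver 0→2 → N2(part t1 [y])
[9] deliver 2→0 → ∅
[10] deliver 1→0 → ∅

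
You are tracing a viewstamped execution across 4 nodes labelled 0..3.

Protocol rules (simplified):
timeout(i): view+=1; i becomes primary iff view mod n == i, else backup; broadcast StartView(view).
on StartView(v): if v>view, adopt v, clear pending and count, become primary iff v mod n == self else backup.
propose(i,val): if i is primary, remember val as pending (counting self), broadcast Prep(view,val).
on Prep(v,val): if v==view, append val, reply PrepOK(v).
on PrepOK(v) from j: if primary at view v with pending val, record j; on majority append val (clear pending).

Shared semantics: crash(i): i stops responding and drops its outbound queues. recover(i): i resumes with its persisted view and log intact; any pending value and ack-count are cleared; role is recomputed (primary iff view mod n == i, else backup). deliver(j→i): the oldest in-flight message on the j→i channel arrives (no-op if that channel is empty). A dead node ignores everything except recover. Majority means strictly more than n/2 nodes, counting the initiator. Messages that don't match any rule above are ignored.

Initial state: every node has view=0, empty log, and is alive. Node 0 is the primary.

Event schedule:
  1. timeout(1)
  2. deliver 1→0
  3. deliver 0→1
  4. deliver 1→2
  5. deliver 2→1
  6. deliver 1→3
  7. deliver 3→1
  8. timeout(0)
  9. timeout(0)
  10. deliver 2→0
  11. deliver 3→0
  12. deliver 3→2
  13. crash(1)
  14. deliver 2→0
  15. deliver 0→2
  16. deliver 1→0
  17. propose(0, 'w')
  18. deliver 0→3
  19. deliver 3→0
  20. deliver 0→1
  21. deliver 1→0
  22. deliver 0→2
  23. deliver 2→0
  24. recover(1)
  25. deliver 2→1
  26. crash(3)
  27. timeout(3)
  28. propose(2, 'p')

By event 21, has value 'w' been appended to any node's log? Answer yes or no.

no

1. timeout(1):  <1:prim v1 ->
2. deliver 1→0:  <0:back v1 ->
3. deliver 0→1:  nop
4. deliver 1→2:  <2:back v1 ->
5. deliver 2→1:  nop
6. deliver 1→3:  <3:back v1 ->
7. deliver 3→1:  nop
8. timeout(0):  <0:back v2 ->
9. timeout(0):  <0:back v3 ->
10. deliver 2→0:  nop
11. deliver 3→0:  nop
12. deliver 3→2:  nop
13. crash(1):  <1:✗prim v1 ->
14. deliver 2→0:  nop
15. deliver 0→2:  <2:prim v2 ->
16. deliver 1→0:  nop
17. propose(0,'w'):  nop
18. deliver 0→3:  <3:back v2 ->
19. deliver 3→0:  nop
20. deliver 0→1:  nop
21. deliver 1→0:  nop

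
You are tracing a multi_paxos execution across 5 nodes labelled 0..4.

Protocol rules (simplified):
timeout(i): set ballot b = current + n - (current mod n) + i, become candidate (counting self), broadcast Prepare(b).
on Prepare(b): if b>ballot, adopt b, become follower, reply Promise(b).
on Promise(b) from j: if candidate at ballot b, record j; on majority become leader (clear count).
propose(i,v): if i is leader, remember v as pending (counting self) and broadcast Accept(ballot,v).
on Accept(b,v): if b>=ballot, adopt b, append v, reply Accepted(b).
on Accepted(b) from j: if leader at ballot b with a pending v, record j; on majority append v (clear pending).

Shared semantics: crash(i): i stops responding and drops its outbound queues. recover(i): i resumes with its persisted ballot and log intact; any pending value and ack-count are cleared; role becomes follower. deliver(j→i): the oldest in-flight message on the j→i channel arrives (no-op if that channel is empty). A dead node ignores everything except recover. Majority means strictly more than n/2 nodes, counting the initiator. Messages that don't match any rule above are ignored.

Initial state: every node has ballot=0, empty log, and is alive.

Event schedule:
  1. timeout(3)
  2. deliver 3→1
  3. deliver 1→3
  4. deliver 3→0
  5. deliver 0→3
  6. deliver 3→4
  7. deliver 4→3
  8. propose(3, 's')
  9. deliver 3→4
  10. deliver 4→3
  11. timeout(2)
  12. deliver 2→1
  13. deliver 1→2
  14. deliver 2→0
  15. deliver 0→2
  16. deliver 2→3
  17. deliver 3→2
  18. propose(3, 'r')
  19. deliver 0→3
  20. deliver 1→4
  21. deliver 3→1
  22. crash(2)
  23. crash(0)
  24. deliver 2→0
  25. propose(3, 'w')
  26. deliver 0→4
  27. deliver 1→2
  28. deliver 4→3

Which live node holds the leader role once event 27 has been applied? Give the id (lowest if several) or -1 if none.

3

e1 timeout(3): 3[cand,b=8,-]
e2 deliver 3→1: 1[foll,b=8,-]
e3 deliver 1→3: ·
e4 deliver 3→0: 0[foll,b=8,-]
e5 deliver 0→3: 3[lead,b=8,-]
e6 deliver 3→4: 4[foll,b=8,-]
e7 deliver 4→3: ·
e8 propose(3,'s'): ·
e9 deliver 3→4: 4[foll,b=8,s]
e10 deliver 4→3: ·
e11 timeout(2): 2[cand,b=7,-]
e12 deliver 2→1: ·
e13 deliver 1→2: ·
e14 deliver 2→0: ·
e15 deliver 0→2: ·
e16 deliver 2→3: ·
e17 deliver 3→2: 2[foll,b=8,-]
e18 propose(3,'r'): ·
e19 deliver 0→3: ·
e20 deliver 1→4: ·
e21 deliver 3→1: 1[foll,b=8,s]
e22 crash(2): 2[✗foll,b=8,-]
e23 crash(0): 0[✗foll,b=8,-]
e24 deliver 2→0: ·
e25 propose(3,'w'): ·
e26 deliver 0→4: ·
e27 deliver 1→2: ·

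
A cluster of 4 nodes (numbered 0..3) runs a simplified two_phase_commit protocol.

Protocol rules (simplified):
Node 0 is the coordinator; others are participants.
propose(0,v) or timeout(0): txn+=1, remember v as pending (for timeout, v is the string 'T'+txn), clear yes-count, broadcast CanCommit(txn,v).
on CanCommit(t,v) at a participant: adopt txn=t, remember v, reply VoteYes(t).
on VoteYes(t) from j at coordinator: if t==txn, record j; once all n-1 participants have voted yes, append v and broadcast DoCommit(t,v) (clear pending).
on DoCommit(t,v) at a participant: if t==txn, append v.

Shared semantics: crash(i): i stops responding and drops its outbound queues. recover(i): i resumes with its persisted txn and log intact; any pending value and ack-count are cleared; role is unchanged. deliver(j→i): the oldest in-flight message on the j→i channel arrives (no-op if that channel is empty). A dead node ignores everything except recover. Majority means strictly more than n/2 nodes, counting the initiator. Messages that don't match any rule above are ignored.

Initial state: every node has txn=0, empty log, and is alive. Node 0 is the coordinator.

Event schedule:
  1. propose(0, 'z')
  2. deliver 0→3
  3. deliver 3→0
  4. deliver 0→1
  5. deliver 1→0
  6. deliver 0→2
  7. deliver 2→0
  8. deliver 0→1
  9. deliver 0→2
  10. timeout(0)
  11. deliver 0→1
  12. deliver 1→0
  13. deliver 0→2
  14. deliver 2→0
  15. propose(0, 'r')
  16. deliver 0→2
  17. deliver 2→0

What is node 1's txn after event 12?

2

1. propose(0,'z'):  <0:coor t1 ->
2. deliver 0→3:  <3:part t1 ->
3. deliver 3→0:  nop
4. deliver 0→1:  <1:part t1 ->
5. deliver 1→0:  nop
6. deliver 0→2:  <2:part t1 ->
7. deliver 2→0:  <0:coor t1 z>
8. deliver 0→1:  <1:part t1 z>
9. deliver 0→2:  <2:part t1 z>
10. timeout(0):  <0:coor t2 z>
11. deliver 0→1:  <1:part t2 z>
12. deliver 1→0:  nop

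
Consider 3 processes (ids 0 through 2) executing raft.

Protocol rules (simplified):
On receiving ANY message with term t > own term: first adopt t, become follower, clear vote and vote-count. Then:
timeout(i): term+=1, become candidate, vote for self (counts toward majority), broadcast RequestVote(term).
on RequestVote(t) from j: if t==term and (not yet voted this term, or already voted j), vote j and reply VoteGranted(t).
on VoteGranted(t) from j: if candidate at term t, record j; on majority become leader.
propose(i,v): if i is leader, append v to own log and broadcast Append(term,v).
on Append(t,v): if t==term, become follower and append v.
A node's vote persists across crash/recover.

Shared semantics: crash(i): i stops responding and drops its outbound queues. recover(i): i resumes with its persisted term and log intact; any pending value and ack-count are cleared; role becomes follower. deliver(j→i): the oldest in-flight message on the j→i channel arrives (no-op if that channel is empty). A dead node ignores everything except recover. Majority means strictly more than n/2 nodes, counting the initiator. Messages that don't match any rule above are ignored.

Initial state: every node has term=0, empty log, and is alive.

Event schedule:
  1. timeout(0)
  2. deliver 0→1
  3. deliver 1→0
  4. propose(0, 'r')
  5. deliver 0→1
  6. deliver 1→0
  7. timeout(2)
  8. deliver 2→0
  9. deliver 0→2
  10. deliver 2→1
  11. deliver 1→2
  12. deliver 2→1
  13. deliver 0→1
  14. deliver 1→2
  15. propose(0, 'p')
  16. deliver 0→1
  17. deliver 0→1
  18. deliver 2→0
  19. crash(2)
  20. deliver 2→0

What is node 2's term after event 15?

1. timeout(0):  <0:cand t1 ->
2. deliver 0→1:  <1:foll t1 ->
3. deliver 1→0:  <0:lead t1 ->
4. propose(0,'r'):  <0:lead t1 r>
5. deliver 0→1:  <1:foll t1 r>
6. deliver 1→0:  nop
7. timeout(2):  <2:cand t1 ->
8. deliver 2→0:  nop
9. deliver 0→2:  nop
10. deliver 2→1:  nop
11. deliver 1→2:  nop
12. deliver 2→1:  nop
13. deliver 0→1:  nop
14. deliver 1→2:  nop
15. propose(0,'p'):  <0:lead t1 r,p>

1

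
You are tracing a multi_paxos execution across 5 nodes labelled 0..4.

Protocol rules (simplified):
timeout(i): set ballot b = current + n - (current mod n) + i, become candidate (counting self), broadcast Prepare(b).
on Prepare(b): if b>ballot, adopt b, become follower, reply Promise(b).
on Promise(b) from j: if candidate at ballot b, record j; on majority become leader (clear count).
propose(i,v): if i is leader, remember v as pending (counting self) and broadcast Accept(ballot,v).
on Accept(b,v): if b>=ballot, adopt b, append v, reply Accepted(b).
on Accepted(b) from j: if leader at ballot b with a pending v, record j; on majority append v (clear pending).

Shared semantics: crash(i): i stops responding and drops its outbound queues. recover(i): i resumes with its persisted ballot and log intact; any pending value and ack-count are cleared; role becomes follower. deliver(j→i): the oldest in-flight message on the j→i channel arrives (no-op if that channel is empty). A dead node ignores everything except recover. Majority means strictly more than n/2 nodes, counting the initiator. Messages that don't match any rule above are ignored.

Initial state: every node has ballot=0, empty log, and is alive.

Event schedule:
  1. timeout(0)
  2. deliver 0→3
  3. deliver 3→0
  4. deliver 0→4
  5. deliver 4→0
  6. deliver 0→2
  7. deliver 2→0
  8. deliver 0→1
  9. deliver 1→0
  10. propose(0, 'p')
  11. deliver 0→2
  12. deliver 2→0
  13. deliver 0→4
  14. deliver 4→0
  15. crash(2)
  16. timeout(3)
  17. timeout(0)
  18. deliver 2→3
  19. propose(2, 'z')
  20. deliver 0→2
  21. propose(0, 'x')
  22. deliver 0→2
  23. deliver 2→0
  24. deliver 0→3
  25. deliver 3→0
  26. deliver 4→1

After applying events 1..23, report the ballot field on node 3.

e1 timeout(0): 0[cand,b=5,-]
e2 deliver 0→3: 3[foll,b=5,-]
e3 deliver 3→0: ·
e4 deliver 0→4: 4[foll,b=5,-]
e5 deliver 4→0: 0[lead,b=5,-]
e6 deliver 0→2: 2[foll,b=5,-]
e7 deliver 2→0: ·
e8 deliver 0→1: 1[foll,b=5,-]
e9 deliver 1→0: ·
e10 propose(0,'p'): ·
e11 deliver 0→2: 2[foll,b=5,p]
e12 deliver 2→0: ·
e13 deliver 0→4: 4[foll,b=5,p]
e14 deliver 4→0: 0[lead,b=5,p]
e15 crash(2): 2[✗foll,b=5,p]
e16 timeout(3): 3[cand,b=13,-]
e17 timeout(0): 0[cand,b=10,p]
e18 deliver 2→3: ·
e19 propose(2,'z'): ·
e20 deliver 0→2: ·
e21 propose(0,'x'): ·
e22 deliver 0→2: ·
e23 deliver 2→0: ·

13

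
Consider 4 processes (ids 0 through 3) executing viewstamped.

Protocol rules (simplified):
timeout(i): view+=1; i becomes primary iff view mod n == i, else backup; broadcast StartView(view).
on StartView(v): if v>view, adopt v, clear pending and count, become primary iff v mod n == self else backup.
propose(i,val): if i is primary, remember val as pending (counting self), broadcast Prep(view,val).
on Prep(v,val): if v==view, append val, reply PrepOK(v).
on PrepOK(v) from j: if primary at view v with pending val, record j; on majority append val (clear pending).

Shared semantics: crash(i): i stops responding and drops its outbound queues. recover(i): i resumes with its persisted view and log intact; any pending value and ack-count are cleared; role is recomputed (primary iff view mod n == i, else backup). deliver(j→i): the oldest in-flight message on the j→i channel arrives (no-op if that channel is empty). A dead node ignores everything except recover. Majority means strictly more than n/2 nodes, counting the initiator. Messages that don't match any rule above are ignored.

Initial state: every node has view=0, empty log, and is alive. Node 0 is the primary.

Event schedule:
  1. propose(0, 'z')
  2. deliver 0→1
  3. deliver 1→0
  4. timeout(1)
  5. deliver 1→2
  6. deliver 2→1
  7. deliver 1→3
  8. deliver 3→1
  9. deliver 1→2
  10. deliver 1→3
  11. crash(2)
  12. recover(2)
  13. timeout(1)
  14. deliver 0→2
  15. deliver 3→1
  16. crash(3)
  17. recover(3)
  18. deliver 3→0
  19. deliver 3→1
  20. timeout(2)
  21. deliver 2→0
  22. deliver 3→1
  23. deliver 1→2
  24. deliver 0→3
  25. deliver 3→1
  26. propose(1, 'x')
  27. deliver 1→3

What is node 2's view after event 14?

1

[1] propose(0,'z') → ∅
[2] deliver 0→1 → N1(back v0 [z])
[3] deliver 1→0 → ∅
[4] timeout(1) → N1(prim v1 [z])
[5] deliver 1→2 → N2(back v1 [-])
[6] deliver 2→1 → ∅
[7] deliver 1→3 → N3(back v1 [-])
[8] deliver 3→1 → ∅
[9] deliver 1→2 → ∅
[10] deliver 1→3 → ∅
[11] crash(2) → N2(✗back v1 [-])
[12] recover(2) → N2(back v1 [-])
[13] timeout(1) → N1(back v2 [z])
[14] deliver 0→2 → ∅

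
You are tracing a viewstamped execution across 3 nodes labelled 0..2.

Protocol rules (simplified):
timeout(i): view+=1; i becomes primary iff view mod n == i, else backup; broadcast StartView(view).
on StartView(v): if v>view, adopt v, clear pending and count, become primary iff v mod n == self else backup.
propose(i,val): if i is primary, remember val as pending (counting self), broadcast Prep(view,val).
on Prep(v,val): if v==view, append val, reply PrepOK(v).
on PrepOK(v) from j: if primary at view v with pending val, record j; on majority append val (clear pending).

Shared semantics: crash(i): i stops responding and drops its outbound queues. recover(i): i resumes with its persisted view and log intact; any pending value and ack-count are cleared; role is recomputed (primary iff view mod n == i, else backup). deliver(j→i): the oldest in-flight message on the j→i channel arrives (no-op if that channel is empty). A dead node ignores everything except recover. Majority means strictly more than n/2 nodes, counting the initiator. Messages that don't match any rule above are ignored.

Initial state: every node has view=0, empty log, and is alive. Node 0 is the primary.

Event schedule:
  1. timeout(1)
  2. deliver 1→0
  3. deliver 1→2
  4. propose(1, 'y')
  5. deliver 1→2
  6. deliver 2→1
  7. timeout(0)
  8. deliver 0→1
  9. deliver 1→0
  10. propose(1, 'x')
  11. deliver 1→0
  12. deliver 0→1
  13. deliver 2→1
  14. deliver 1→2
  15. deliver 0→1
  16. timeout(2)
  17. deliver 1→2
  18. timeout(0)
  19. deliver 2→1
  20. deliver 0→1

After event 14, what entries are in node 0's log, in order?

1. timeout(1):  <1:prim v1 ->
2. deliver 1→0:  <0:back v1 ->
3. deliver 1→2:  <2:back v1 ->
4. propose(1,'y'):  nop
5. deliver 1→2:  <2:back v1 y>
6. deliver 2→1:  <1:prim v1 y>
7. timeout(0):  <0:back v2 ->
8. deliver 0→1:  <1:back v2 y>
9. deliver 1→0:  nop
10. propose(1,'x'):  nop
11. deliver 1→0:  nop
12. deliver 0→1:  nop
13. deliver 2→1:  nop
14. deliver 1→2:  nop

empty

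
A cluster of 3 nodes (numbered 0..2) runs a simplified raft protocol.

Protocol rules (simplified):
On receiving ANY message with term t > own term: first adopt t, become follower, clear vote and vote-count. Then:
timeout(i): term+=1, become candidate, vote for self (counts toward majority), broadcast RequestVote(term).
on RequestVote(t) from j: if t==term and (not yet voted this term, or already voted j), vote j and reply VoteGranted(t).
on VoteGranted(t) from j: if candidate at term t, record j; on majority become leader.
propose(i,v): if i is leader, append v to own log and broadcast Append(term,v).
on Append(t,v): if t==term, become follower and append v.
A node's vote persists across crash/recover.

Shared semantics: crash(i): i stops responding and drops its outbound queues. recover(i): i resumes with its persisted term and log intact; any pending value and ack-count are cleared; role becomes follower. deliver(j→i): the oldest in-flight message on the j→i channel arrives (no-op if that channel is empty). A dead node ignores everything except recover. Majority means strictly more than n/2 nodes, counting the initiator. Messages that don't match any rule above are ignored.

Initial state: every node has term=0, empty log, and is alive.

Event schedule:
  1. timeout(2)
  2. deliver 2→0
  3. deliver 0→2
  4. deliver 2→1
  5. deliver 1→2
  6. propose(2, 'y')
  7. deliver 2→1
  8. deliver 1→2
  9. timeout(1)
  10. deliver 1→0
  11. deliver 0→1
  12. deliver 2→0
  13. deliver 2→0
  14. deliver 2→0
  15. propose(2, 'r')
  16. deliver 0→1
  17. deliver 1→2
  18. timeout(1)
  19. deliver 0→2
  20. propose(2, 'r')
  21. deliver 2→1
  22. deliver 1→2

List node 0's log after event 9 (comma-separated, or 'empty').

1. timeout(2):  <2:cand t1 ->
2. deliver 2→0:  <0:foll t1 ->
3. deliver 0→2:  <2:lead t1 ->
4. deliver 2→1:  <1:foll t1 ->
5. deliver 1→2:  nop
6. propose(2,'y'):  <2:lead t1 y>
7. deliver 2→1:  <1:foll t1 y>
8. deliver 1→2:  nop
9. timeout(1):  <1:cand t2 y>

empty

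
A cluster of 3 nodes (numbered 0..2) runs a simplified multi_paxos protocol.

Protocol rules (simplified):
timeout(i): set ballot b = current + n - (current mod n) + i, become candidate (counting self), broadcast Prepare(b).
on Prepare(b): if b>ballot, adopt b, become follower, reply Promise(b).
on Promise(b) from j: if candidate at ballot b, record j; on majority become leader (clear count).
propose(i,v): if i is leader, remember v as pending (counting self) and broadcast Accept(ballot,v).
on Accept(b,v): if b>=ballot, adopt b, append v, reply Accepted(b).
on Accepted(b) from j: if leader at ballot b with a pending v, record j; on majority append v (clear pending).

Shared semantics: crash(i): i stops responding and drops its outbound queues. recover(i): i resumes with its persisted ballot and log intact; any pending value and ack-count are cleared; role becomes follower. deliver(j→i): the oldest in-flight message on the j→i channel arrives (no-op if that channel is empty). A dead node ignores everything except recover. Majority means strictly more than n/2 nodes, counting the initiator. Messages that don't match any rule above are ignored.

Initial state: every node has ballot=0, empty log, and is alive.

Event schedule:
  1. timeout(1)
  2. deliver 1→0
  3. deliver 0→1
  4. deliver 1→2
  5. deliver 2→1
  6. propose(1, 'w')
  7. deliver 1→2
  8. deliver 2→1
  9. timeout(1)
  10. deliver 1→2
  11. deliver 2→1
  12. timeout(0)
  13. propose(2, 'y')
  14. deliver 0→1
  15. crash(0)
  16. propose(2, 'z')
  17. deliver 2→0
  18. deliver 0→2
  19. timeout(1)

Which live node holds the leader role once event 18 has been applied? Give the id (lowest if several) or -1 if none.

e1 timeout(1): 1[cand,b=4,-]
e2 deliver 1→0: 0[foll,b=4,-]
e3 deliver 0→1: 1[lead,b=4,-]
e4 deliver 1→2: 2[foll,b=4,-]
e5 deliver 2→1: ·
e6 propose(1,'w'): ·
e7 deliver 1→2: 2[foll,b=4,w]
e8 deliver 2→1: 1[lead,b=4,w]
e9 timeout(1): 1[cand,b=7,w]
e10 deliver 1→2: 2[foll,b=7,w]
e11 deliver 2→1: 1[lead,b=7,w]
e12 timeout(0): 0[cand,b=6,-]
e13 propose(2,'y'): ·
e14 deliver 0→1: ·
e15 crash(0): 0[✗cand,b=6,-]
e16 propose(2,'z'): ·
e17 deliver 2→0: ·
e18 deliver 0→2: ·

1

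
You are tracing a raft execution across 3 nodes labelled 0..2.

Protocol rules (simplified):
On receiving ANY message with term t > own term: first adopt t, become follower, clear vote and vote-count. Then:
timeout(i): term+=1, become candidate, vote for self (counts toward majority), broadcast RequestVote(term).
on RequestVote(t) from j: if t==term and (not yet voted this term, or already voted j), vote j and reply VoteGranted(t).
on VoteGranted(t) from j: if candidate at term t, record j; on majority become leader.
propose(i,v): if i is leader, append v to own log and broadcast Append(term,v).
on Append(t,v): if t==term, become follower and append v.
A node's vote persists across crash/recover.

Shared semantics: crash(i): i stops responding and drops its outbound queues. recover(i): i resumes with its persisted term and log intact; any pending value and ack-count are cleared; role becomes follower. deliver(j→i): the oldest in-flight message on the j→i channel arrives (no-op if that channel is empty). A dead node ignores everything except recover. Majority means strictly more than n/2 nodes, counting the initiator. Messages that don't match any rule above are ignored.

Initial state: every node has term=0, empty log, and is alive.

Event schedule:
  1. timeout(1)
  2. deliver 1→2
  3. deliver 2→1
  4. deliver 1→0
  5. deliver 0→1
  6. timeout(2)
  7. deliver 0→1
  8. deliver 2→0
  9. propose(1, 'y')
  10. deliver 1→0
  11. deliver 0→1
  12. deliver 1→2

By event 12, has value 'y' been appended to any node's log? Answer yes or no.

after 1 — timeout(1): n1:cand/t1/[-]
after 2 — deliver 1→2: n2:foll/t1/[-]
after 3 — deliver 2→1: n1:lead/t1/[-]
after 4 — deliver 1→0: n0:foll/t1/[-]
after 5 — deliver 0→1: ·
after 6 — timeout(2): n2:cand/t2/[-]
after 7 — deliver 0→1: ·
after 8 — deliver 2→0: n0:foll/t2/[-]
after 9 — propose(1,'y'): n1:lead/t1/[y]
after 10 — deliver 1→0: ·
after 11 — deliver 0→1: ·
after 12 — deliver 1→2: ·

yes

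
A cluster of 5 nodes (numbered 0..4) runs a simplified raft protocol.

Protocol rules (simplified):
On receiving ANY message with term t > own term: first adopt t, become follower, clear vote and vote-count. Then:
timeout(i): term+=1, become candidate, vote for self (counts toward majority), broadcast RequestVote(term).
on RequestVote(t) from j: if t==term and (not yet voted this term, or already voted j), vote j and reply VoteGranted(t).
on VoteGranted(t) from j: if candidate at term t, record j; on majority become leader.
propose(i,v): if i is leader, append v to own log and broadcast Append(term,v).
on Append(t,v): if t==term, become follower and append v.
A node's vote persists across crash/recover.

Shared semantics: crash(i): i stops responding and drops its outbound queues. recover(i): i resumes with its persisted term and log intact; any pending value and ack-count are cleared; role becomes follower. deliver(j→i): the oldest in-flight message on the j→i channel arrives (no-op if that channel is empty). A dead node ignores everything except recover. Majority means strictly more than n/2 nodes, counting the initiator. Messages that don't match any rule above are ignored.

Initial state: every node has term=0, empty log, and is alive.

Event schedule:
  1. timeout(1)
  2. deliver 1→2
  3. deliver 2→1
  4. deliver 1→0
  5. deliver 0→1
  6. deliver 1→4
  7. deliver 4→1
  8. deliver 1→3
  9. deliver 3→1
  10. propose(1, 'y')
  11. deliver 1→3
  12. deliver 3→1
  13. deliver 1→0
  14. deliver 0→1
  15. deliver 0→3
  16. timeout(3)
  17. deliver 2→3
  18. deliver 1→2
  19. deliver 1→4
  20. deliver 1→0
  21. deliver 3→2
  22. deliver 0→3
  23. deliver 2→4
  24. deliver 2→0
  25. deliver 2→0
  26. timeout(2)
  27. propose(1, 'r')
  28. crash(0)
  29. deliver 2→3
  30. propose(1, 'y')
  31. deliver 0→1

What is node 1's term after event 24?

1. timeout(1):  <1:cand t1 ->
2. deliver 1→2:  <2:foll t1 ->
3. deliver 2→1:  nop
4. deliver 1→0:  <0:foll t1 ->
5. deliver 0→1:  <1:lead t1 ->
6. deliver 1→4:  <4:foll t1 ->
7. deliver 4→1:  nop
8. deliver 1→3:  <3:foll t1 ->
9. deliver 3→1:  nop
10. propose(1,'y'):  <1:lead t1 y>
11. deliver 1→3:  <3:foll t1 y>
12. deliver 3→1:  nop
13. deliver 1→0:  <0:foll t1 y>
14. deliver 0→1:  nop
15. deliver 0→3:  nop
16. timeout(3):  <3:cand t2 y>
17. deliver 2→3:  nop
18. deliver 1→2:  <2:foll t1 y>
19. deliver 1→4:  <4:foll t1 y>
20. deliver 1→0:  nop
21. deliver 3→2:  <2:foll t2 y>
22. deliver 0→3:  nop
23. deliver 2→4:  nop
24. deliver 2→0:  nop

1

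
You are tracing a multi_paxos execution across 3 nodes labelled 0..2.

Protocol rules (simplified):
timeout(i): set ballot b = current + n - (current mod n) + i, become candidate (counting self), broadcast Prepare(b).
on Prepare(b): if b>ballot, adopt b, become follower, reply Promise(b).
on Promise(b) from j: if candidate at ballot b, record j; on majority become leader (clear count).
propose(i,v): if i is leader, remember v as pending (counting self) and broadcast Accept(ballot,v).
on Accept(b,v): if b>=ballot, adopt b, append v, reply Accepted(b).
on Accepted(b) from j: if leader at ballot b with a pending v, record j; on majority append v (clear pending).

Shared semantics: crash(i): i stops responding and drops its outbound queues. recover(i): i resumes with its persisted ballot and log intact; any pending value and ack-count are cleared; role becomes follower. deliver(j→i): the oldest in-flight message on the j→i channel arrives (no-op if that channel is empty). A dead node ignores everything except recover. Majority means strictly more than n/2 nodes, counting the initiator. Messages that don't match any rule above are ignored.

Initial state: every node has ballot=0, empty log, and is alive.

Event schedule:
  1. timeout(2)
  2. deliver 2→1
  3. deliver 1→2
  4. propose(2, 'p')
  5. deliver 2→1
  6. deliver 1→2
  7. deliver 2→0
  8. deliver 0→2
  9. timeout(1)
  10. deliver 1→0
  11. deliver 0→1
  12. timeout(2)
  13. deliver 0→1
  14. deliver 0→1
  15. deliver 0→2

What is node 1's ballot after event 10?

after 1 — timeout(2): n2:cand/b5/[-]
after 2 — deliver 2→1: n1:foll/b5/[-]
after 3 — deliver 1→2: n2:lead/b5/[-]
after 4 — propose(2,'p'): ·
after 5 — deliver 2→1: n1:foll/b5/[p]
after 6 — deliver 1→2: n2:lead/b5/[p]
after 7 — deliver 2→0: n0:foll/b5/[-]
after 8 — deliver 0→2: ·
after 9 — timeout(1): n1:cand/b7/[p]
after 10 — deliver 1→0: n0:foll/b7/[-]

7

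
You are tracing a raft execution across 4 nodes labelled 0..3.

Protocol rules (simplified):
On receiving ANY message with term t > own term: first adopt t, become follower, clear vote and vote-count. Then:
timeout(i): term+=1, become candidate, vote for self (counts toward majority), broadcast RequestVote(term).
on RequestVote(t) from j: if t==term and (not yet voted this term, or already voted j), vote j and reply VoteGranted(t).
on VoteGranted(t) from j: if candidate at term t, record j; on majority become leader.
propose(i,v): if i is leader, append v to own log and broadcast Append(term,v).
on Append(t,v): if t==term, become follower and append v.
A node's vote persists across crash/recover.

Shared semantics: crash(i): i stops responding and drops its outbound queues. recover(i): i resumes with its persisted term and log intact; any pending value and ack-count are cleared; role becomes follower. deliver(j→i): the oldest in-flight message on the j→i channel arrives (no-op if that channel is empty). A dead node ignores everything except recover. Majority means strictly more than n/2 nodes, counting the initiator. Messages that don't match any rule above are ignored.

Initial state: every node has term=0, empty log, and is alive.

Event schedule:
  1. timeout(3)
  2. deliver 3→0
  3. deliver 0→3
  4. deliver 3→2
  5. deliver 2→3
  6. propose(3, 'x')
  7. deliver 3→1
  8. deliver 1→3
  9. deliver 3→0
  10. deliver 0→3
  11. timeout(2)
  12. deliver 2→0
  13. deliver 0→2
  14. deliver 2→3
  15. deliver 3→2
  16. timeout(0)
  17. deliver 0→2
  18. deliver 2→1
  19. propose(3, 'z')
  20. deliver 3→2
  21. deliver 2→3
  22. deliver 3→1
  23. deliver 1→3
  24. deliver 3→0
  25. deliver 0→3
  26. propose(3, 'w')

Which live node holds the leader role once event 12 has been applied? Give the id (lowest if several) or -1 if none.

3

step 1 timeout(3): 3={cand,t=1,log=-}
step 2 deliver 3→0: 0={foll,t=1,log=-}
step 3 deliver 0→3: —
step 4 deliver 3→2: 2={foll,t=1,log=-}
step 5 deliver 2→3: 3={lead,t=1,log=-}
step 6 propose(3,'x'): 3={lead,t=1,log=x}
step 7 deliver 3→1: 1={foll,t=1,log=-}
step 8 deliver 1→3: —
step 9 deliver 3→0: 0={foll,t=1,log=x}
step 10 deliver 0→3: —
step 11 timeout(2): 2={cand,t=2,log=-}
step 12 deliver 2→0: 0={foll,t=2,log=x}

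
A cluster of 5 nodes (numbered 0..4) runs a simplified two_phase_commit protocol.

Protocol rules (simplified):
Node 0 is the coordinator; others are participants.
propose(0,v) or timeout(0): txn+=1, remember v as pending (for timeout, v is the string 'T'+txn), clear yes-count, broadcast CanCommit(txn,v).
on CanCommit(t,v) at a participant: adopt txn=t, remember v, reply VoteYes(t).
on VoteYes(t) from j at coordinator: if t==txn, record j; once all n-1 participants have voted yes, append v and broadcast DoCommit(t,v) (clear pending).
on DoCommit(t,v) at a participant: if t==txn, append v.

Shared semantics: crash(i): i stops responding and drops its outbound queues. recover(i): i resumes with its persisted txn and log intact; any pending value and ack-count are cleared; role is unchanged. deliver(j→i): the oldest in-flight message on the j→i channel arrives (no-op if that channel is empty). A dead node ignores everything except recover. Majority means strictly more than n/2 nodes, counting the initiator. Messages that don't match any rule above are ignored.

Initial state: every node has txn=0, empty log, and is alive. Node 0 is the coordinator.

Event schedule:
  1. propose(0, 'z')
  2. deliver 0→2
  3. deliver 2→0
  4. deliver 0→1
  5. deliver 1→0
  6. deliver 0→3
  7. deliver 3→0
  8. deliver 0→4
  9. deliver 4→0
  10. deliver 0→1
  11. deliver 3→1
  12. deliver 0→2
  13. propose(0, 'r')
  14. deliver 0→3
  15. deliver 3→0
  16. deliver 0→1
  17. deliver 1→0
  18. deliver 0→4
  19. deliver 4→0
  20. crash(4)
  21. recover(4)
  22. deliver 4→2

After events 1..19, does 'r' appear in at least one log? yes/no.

after 1 — propose(0,'z'): n0:coor/t1/[-]
after 2 — deliver 0→2: n2:part/t1/[-]
after 3 — deliver 2→0: ·
after 4 — deliver 0→1: n1:part/t1/[-]
after 5 — deliver 1→0: ·
after 6 — deliver 0→3: n3:part/t1/[-]
after 7 — deliver 3→0: ·
after 8 — deliver 0→4: n4:part/t1/[-]
after 9 — deliver 4→0: n0:coor/t1/[z]
after 10 — deliver 0→1: n1:part/t1/[z]
after 11 — deliver 3→1: ·
after 12 — deliver 0→2: n2:part/t1/[z]
after 13 — propose(0,'r'): n0:coor/t2/[z]
after 14 — deliver 0→3: n3:part/t1/[z]
after 15 — deliver 3→0: ·
after 16 — deliver 0→1: n1:part/t2/[z]
after 17 — deliver 1→0: ·
after 18 — deliver 0→4: n4:part/t1/[z]
after 19 — deliver 4→0: ·

no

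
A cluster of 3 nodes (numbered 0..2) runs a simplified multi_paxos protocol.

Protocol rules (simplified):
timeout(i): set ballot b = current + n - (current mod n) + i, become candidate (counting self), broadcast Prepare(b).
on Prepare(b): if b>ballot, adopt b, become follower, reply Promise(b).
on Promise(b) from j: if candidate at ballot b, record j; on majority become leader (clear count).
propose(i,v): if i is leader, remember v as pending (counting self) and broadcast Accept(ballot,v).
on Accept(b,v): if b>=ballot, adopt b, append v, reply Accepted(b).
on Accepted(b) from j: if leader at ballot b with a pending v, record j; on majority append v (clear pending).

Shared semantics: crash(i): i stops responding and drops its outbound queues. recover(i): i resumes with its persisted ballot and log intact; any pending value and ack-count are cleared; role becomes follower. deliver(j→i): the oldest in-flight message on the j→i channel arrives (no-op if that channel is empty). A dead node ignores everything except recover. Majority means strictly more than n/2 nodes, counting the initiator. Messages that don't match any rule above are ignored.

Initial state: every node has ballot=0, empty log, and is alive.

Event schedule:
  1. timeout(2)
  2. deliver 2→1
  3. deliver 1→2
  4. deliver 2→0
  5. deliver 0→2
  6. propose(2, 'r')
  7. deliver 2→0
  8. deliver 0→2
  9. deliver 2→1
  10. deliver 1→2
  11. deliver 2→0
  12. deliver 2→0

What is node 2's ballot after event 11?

e1 timeout(2): 2[cand,b=5,-]
e2 deliver 2→1: 1[foll,b=5,-]
e3 deliver 1→2: 2[lead,b=5,-]
e4 deliver 2→0: 0[foll,b=5,-]
e5 deliver 0→2: ·
e6 propose(2,'r'): ·
e7 deliver 2→0: 0[foll,b=5,r]
e8 deliver 0→2: 2[lead,b=5,r]
e9 deliver 2→1: 1[foll,b=5,r]
e10 deliver 1→2: ·
e11 deliver 2→0: ·

5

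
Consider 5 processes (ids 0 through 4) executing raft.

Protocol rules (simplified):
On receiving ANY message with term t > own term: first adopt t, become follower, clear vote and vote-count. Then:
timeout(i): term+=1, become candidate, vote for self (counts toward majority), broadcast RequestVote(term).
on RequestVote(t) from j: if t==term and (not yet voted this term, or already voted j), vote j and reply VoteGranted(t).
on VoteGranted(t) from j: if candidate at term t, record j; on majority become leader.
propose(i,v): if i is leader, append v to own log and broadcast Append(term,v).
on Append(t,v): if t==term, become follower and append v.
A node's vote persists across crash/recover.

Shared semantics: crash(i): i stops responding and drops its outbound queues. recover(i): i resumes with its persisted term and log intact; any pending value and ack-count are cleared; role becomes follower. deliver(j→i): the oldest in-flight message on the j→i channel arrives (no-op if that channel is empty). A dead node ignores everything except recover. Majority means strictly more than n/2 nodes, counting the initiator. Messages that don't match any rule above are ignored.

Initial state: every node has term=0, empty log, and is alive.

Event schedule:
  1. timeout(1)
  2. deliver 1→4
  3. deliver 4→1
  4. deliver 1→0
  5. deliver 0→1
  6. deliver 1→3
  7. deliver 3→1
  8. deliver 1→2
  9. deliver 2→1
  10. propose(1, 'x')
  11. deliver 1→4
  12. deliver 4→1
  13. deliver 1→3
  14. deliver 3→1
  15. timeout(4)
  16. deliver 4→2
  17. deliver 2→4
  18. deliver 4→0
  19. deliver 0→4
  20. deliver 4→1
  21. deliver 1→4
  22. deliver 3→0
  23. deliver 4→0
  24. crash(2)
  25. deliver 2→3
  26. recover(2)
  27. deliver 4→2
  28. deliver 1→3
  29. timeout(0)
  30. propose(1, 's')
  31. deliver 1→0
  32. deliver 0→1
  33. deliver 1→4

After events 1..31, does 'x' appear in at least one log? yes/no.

e1 timeout(1): 1[cand,t=1,-]
e2 deliver 1→4: 4[foll,t=1,-]
e3 deliver 4→1: ·
e4 deliver 1→0: 0[foll,t=1,-]
e5 deliver 0→1: 1[lead,t=1,-]
e6 deliver 1→3: 3[foll,t=1,-]
e7 deliver 3→1: ·
e8 deliver 1→2: 2[foll,t=1,-]
e9 deliver 2→1: ·
e10 propose(1,'x'): 1[lead,t=1,x]
e11 deliver 1→4: 4[foll,t=1,x]
e12 deliver 4→1: ·
e13 deliver 1→3: 3[foll,t=1,x]
e14 deliver 3→1: ·
e15 timeout(4): 4[cand,t=2,x]
e16 deliver 4→2: 2[foll,t=2,-]
e17 deliver 2→4: ·
e18 deliver 4→0: 0[foll,t=2,-]
e19 deliver 0→4: 4[lead,t=2,x]
e20 deliver 4→1: 1[foll,t=2,x]
e21 deliver 1→4: ·
e22 deliver 3→0: ·
e23 deliver 4→0: ·
e24 crash(2): 2[✗foll,t=2,-]
e25 deliver 2→3: ·
e26 recover(2): 2[foll,t=2,-]
e27 deliver 4→2: ·
e28 deliver 1→3: ·
e29 timeout(0): 0[cand,t=3,-]
e30 propose(1,'s'): ·
e31 deliver 1→0: ·

yes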